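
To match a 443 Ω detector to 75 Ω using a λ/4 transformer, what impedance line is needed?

Z_qwt ≈ 182 Ω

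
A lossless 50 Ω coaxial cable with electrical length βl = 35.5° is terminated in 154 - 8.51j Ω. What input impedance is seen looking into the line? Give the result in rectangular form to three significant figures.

tan(βl) = tan(35.5°) = 0.713
Z_in = Z_0·(Z_L + jZ_0·tanβl)/(Z_0 + jZ_L·tanβl)
     = 50·(154 + j27.2)/(56.1 + j110)

Z_in ≈ 38.2 − j50.6 Ω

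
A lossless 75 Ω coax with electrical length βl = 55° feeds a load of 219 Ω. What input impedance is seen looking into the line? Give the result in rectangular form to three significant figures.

Z_in ≈ 36.2 − j43.8 Ω

tan(βl) = tan(55°) = 1.43
Z_in = Z_0·(Z_L + jZ_0·tanβl)/(Z_0 + jZ_L·tanβl)
     = 75·(219 + j107)/(75 + j313)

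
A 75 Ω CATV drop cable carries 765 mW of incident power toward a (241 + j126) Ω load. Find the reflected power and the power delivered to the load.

|Γ| = |(166 + j126)/(316 + j126)| = 0.613
|Γ|² = 0.375
P_refl = |Γ|²·P_inc = 287 mW, P_del = (1 − |Γ|²)·P_inc = 478 mW

P_reflected ≈ 287 mW; P_delivered ≈ 478 mW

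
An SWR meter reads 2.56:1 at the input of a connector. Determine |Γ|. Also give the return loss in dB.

|Γ| = (S − 1)/(S + 1) = (2.56 − 1)/(2.56 + 1) = 1.56/3.56
RL = −20·log₁₀|Γ| = −20·log₁₀(0.438)

|Γ| ≈ 0.438; return loss ≈ 7.17 dB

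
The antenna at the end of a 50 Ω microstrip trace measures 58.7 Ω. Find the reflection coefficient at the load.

Γ = (Z_L − Z_0)/(Z_L + Z_0) = (58.7 − 50)/(58.7 + 50) = 8.7/108.7

Γ = 0.08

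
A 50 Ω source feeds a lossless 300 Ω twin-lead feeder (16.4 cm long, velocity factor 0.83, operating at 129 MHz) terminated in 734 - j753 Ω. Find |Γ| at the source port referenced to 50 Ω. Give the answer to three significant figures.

|Γ| ≈ 0.894

λ = v/f = 0.83·c / 129 MHz = 1.93 m
βl = 2π·l/λ = 2π × 0.085 = 30.6°
tan(βl) = 0.591
Z_in = Z_0·(Z_L + jZ_0·tanβl)/(Z_0 + jZ_L·tanβl) = 120 − j302 Ω
Γ_s = (Z_in − Z_s)/(Z_in + Z_s) = (69.9 − j302)/(170 − j302), |Γ_s| = 0.894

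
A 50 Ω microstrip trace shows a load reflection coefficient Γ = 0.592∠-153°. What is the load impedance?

Z_L = Z_0·(1 + Γ)/(1 − Γ) = 50·(0.473 − j0.269)/(1.53 + j0.269)

Z_L ≈ 13.5 − j11.2 Ω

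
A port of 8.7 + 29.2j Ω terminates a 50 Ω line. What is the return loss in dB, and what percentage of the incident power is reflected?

Γ = (-41.3 + j29.2)/(58.7 + j29.2), |Γ| = 0.771
RL = −20·log₁₀(0.771) = 2.25 dB
P_refl/P_inc = |Γ|² = 0.595

RL ≈ 2.25 dB; 59.5% of incident power reflected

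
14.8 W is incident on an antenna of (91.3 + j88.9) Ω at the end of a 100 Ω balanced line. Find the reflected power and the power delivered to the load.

P_reflected ≈ 2.65 W; P_delivered ≈ 12.1 W

|Γ| = |(-8.7 + j88.9)/(191.3 + j88.9)| = 0.423
|Γ|² = 0.179
P_refl = |Γ|²·P_inc = 2.65 W, P_del = (1 − |Γ|²)·P_inc = 12.1 W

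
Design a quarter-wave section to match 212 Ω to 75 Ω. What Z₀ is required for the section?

Z_qwt = √(Z_0·R_L) = √(75 × 212) = √15900

Z_qwt ≈ 126 Ω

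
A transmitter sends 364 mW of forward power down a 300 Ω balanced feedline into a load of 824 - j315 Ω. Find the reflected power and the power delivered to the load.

P_reflected ≈ 99.9 mW; P_delivered ≈ 264 mW

|Γ| = |(524 − j315)/(1124 − j315)| = 0.524
|Γ|² = 0.274
P_refl = |Γ|²·P_inc = 99.9 mW, P_del = (1 − |Γ|²)·P_inc = 264 mW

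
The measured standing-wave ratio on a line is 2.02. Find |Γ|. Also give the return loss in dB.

|Γ| ≈ 0.338; return loss ≈ 9.43 dB

|Γ| = (S − 1)/(S + 1) = (2.02 − 1)/(2.02 + 1) = 1.02/3.02
RL = −20·log₁₀|Γ| = −20·log₁₀(0.338)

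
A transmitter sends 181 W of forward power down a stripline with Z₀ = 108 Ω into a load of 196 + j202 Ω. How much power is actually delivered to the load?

P_delivered ≈ 115 W

|Γ| = |(88 + j202)/(304 + j202)| = 0.604
|Γ|² = 0.364
P_refl = |Γ|²·P_inc = 66 W, P_del = (1 − |Γ|²)·P_inc = 115 W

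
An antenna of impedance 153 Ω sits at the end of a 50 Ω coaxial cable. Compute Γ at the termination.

Γ = 0.507

Γ = (Z_L − Z_0)/(Z_L + Z_0) = (153 − 50)/(153 + 50) = 103/203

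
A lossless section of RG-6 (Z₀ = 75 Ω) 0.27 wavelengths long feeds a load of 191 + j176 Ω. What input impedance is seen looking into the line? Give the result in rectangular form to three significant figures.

βl = 2π × 0.27 = 97.2°
tan(βl) = tan(97.2°) = -7.92
Z_in = Z_0·(Z_L + jZ_0·tanβl)/(Z_0 + jZ_L·tanβl)
     = 75·(191 − j418)/(1470 − j1510)

Z_in ≈ 15.4 − j5.48 Ω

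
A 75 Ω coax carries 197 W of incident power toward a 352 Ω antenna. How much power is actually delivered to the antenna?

P_delivered ≈ 114 W

Γ = (352 − 75)/(352 + 75) = 0.649
|Γ|² = 0.421
P_refl = |Γ|²·P_inc = 82.9 W, P_del = (1 − |Γ|²)·P_inc = 114 W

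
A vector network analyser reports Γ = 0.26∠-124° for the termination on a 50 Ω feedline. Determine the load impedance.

Z_L = Z_0·(1 + Γ)/(1 − Γ) = 50·(0.855 − j0.216)/(1.15 + j0.216)

Z_L ≈ 34.3 − j15.9 Ω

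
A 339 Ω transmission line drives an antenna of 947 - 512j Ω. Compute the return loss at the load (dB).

Γ = (608 − j512)/(1286 − j512), |Γ| = 0.574
RL = −20·log₁₀|Γ| = −20·log₁₀(0.574)

RL ≈ 4.82 dB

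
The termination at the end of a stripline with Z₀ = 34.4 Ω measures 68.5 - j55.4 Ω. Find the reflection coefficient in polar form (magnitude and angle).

Γ ≈ 0.557 ∠ -30.1°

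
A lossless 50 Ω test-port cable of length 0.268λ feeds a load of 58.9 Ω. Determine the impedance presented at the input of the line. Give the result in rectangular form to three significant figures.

βl = 2π × 0.268 = 96.5°
tan(βl) = tan(96.5°) = -8.8
Z_in = Z_0·(Z_L + jZ_0·tanβl)/(Z_0 + jZ_L·tanβl)
     = 50·(58.9 − j440)/(50 − j519)

Z_in ≈ 42.6 + j1.57 Ω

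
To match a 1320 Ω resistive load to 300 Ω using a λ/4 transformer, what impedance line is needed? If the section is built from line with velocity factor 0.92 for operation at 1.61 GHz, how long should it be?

Z_qwt ≈ 629 Ω; length ≈ 4.29 cm

Z_qwt = √(Z_0·R_L) = √(300 × 1320) = √396000
λ = 0.92·c/f = 0.171 m, so l = λ/4 = 0.0429 m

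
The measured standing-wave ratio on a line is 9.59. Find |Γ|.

|Γ| = (S − 1)/(S + 1) = (9.59 − 1)/(9.59 + 1) = 8.59/10.6

|Γ| ≈ 0.811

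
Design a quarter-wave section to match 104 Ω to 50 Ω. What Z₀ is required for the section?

Z_qwt ≈ 72.1 Ω

Z_qwt = √(Z_0·R_L) = √(50 × 104) = √5200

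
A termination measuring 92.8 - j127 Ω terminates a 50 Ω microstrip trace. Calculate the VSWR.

VSWR ≈ 5.7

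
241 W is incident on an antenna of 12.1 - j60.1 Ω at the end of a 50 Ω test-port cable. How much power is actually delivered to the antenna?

|Γ| = |(-37.9 − j60.1)/(62.1 − j60.1)| = 0.822
|Γ|² = 0.676
P_refl = |Γ|²·P_inc = 163 W, P_del = (1 − |Γ|²)·P_inc = 78.1 W

P_delivered ≈ 78.1 W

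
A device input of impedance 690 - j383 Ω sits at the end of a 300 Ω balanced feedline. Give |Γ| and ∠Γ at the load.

Γ ≈ 0.515 ∠ -23.3°

Γ = (Z_L − Z_0)/(Z_L + Z_0) = (390 − j383)/(990 − j383)
|Γ| = 547/1060 = 0.515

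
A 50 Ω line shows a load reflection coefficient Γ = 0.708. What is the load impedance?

Z_L = Z_0·(1 + Γ)/(1 − Γ) = 50·(1.71)/(0.292)

Z_L ≈ 292 Ω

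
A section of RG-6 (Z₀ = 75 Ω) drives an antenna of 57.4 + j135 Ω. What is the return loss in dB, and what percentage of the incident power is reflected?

Γ = (-17.6 + j135)/(132.4 + j135), |Γ| = 0.72
RL = −20·log₁₀(0.72) = 2.85 dB
P_refl/P_inc = |Γ|² = 0.518

RL ≈ 2.85 dB; 51.8% of incident power reflected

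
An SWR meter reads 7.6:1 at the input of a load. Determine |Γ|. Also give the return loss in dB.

|Γ| ≈ 0.767; return loss ≈ 2.3 dB

|Γ| = (S − 1)/(S + 1) = (7.6 − 1)/(7.6 + 1) = 6.6/8.6
RL = −20·log₁₀|Γ| = −20·log₁₀(0.767)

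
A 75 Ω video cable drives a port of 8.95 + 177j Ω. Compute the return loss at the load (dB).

Γ = (-66.05 + j177)/(83.95 + j177), |Γ| = 0.964
RL = −20·log₁₀|Γ| = −20·log₁₀(0.964)

RL ≈ 0.315 dB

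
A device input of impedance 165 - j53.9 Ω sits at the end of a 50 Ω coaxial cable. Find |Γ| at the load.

|Γ| ≈ 0.573

Γ = (Z_L − Z_0)/(Z_L + Z_0) = (115 − j53.9)/(215 − j53.9)
|Γ| = 127/222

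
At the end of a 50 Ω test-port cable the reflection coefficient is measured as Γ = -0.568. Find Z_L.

Z_L ≈ 13.8 Ω

Z_L = Z_0·(1 + Γ)/(1 − Γ) = 50·(0.432)/(1.57)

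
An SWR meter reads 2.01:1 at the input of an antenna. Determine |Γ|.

|Γ| ≈ 0.336

|Γ| = (S − 1)/(S + 1) = (2.01 − 1)/(2.01 + 1) = 1.01/3.01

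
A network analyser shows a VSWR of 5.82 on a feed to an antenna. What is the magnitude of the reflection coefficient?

|Γ| ≈ 0.707

|Γ| = (S − 1)/(S + 1) = (5.82 − 1)/(5.82 + 1) = 4.82/6.82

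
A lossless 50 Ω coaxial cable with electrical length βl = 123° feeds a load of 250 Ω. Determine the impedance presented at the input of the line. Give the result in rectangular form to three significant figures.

Z_in ≈ 14 + j30.7 Ω

tan(βl) = tan(123°) = -1.54
Z_in = Z_0·(Z_L + jZ_0·tanβl)/(Z_0 + jZ_L·tanβl)
     = 50·(250 − j77)/(50 − j385)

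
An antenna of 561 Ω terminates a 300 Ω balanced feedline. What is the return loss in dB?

RL ≈ 10.4 dB

Γ = (561 − 300)/(561 + 300) = 0.303
RL = −20·log₁₀|Γ| = −20·log₁₀(0.303)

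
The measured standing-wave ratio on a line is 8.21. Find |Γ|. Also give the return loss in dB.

|Γ| ≈ 0.783; return loss ≈ 2.13 dB

|Γ| = (S − 1)/(S + 1) = (8.21 − 1)/(8.21 + 1) = 7.21/9.21
RL = −20·log₁₀|Γ| = −20·log₁₀(0.783)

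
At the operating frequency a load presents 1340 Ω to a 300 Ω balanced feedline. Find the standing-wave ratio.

VSWR ≈ 4.47

For a purely resistive load, VSWR = R_L/Z_0 or Z_0/R_L (whichever > 1) = 1340/300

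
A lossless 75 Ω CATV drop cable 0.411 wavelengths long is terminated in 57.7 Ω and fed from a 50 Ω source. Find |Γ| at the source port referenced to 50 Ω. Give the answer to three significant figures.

|Γ| ≈ 0.187

βl = 2π × 0.411 = 148°
tan(βl) = -0.626
Z_in = Z_0·(Z_L + jZ_0·tanβl)/(Z_0 + jZ_L·tanβl) = 65.2 − j15.6 Ω
Γ_s = (Z_in − Z_s)/(Z_in + Z_s) = (15.2 − j15.6)/(115 − j15.6), |Γ_s| = 0.187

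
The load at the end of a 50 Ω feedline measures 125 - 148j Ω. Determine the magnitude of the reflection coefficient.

|Γ| ≈ 0.724

Γ = (Z_L − Z_0)/(Z_L + Z_0) = (75 − j148)/(175 − j148)
|Γ| = 166/229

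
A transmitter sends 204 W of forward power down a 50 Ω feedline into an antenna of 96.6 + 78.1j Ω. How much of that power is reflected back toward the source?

|Γ| = |(46.6 + j78.1)/(146.6 + j78.1)| = 0.548
|Γ|² = 0.3
P_refl = |Γ|²·P_inc = 61.2 W, P_del = (1 − |Γ|²)·P_inc = 143 W

P_reflected ≈ 61.2 W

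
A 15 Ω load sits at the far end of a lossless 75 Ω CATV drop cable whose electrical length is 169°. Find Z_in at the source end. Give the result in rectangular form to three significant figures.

Z_in ≈ 15.5 − j14 Ω

tan(βl) = tan(169°) = -0.194
Z_in = Z_0·(Z_L + jZ_0·tanβl)/(Z_0 + jZ_L·tanβl)
     = 75·(15 − j14.6)/(75 − j2.92)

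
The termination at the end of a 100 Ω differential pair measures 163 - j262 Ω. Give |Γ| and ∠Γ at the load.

Γ ≈ 0.726 ∠ -31.6°

Γ = (Z_L − Z_0)/(Z_L + Z_0) = (63 − j262)/(263 − j262)
|Γ| = 269/371 = 0.726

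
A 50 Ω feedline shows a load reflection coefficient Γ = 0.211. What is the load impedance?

Z_L = Z_0·(1 + Γ)/(1 − Γ) = 50·(1.21)/(0.789)

Z_L ≈ 76.7 Ω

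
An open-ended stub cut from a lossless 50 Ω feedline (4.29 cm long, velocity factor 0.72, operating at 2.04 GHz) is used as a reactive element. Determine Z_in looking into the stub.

λ = v/f = 0.72·c / 2.04 GHz = 0.106 m
βl = 2π·l/λ = 2π × 0.405 = 146°
tan(βl) = -0.678
For an open-ended stub, Z_in = −jZ_0·cot(βl) = −jZ_0/tan(βl)

Z_in ≈ +j73.7 Ω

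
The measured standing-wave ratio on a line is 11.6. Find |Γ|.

|Γ| ≈ 0.841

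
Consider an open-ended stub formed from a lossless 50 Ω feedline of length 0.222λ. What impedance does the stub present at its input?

βl = 2π × 0.222 = 79.9°
tan(βl) = 5.63
For an open-ended stub, Z_in = −jZ_0·cot(βl) = −jZ_0/tan(βl)

Z_in ≈ −j8.89 Ω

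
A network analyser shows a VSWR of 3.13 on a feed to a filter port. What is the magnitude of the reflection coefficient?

|Γ| ≈ 0.516

|Γ| = (S − 1)/(S + 1) = (3.13 − 1)/(3.13 + 1) = 2.13/4.13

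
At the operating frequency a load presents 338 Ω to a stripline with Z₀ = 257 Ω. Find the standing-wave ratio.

Γ = (338 − 257)/(338 + 257) = 0.136
VSWR = (1 + 0.136)/(1 − 0.136)

VSWR ≈ 1.32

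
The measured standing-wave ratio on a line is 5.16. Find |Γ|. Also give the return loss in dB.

|Γ| = (S − 1)/(S + 1) = (5.16 − 1)/(5.16 + 1) = 4.16/6.16
RL = −20·log₁₀|Γ| = −20·log₁₀(0.675)

|Γ| ≈ 0.675; return loss ≈ 3.41 dB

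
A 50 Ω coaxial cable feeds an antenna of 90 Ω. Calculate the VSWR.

Γ = (90 − 50)/(90 + 50) = 0.286
VSWR = (1 + 0.286)/(1 − 0.286)

VSWR ≈ 1.8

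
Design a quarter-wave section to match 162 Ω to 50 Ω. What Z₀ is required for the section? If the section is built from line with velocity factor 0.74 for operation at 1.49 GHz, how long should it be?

Z_qwt ≈ 90 Ω; length ≈ 3.72 cm

Z_qwt = √(Z_0·R_L) = √(50 × 162) = √8100
λ = 0.74·c/f = 0.149 m, so l = λ/4 = 0.0372 m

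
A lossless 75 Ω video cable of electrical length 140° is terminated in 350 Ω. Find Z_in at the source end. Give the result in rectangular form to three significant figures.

tan(βl) = tan(140°) = -0.839
Z_in = Z_0·(Z_L + jZ_0·tanβl)/(Z_0 + jZ_L·tanβl)
     = 75·(350 − j62.9)/(75 − j294)

Z_in ≈ 36.5 + j80.1 Ω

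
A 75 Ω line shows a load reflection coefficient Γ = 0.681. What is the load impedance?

Z_L ≈ 395 Ω

Z_L = Z_0·(1 + Γ)/(1 − Γ) = 75·(1.68)/(0.319)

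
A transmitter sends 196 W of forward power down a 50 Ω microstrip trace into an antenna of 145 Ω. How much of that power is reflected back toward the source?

P_reflected ≈ 46.5 W

Γ = (145 − 50)/(145 + 50) = 0.487
|Γ|² = 0.237
P_refl = |Γ|²·P_inc = 46.5 W, P_del = (1 − |Γ|²)·P_inc = 149 W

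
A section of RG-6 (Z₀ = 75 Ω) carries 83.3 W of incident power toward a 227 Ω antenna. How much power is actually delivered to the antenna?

Γ = (227 − 75)/(227 + 75) = 0.503
|Γ|² = 0.253
P_refl = |Γ|²·P_inc = 21.1 W, P_del = (1 − |Γ|²)·P_inc = 62.2 W

P_delivered ≈ 62.2 W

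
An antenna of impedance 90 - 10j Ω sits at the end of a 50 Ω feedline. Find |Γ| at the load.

|Γ| ≈ 0.294

Γ = (Z_L − Z_0)/(Z_L + Z_0) = (40 − j10)/(140 − j10)
|Γ| = 41.2/140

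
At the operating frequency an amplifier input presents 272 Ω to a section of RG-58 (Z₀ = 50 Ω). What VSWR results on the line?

Γ = (272 − 50)/(272 + 50) = 0.689
VSWR = (1 + 0.689)/(1 − 0.689)

VSWR ≈ 5.44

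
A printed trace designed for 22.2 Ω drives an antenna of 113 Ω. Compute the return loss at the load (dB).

Γ = (113 − 22.2)/(113 + 22.2) = 0.672
RL = −20·log₁₀|Γ| = −20·log₁₀(0.672)

RL ≈ 3.46 dB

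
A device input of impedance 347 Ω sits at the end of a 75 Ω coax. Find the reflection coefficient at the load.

Γ = 0.645

Γ = (Z_L − Z_0)/(Z_L + Z_0) = (347 − 75)/(347 + 75) = 272/422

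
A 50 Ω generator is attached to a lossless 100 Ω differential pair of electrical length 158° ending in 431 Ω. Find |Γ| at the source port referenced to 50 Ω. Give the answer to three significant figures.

tan(βl) = -0.404
Z_in = Z_0·(Z_L + jZ_0·tanβl)/(Z_0 + jZ_L·tanβl) = 124 + j176 Ω
Γ_s = (Z_in − Z_s)/(Z_in + Z_s) = (74.3 + j176)/(174 + j176), |Γ_s| = 0.771

|Γ| ≈ 0.771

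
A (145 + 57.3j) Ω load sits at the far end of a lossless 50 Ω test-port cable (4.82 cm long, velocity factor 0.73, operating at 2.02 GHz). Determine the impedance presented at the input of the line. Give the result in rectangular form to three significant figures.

λ = v/f = 0.73·c / 2.02 GHz = 0.108 m
βl = 2π·l/λ = 2π × 0.445 = 160°
tan(βl) = tan(160°) = -0.363
Z_in = Z_0·(Z_L + jZ_0·tanβl)/(Z_0 + jZ_L·tanβl)
     = 50·(145 + j39.2)/(70.8 − j52.6)

Z_in ≈ 52.7 + j66.8 Ω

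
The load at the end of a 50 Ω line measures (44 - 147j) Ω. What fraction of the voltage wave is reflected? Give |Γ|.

Γ = (Z_L − Z_0)/(Z_L + Z_0) = (-6 − j147)/(94 − j147)
|Γ| = 147/174

|Γ| ≈ 0.843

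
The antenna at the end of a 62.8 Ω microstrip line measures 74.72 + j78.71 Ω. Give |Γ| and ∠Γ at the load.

Γ ≈ 0.502 ∠ 51.6°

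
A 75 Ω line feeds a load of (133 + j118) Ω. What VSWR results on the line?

Γ = (Z_L − Z_0)/(Z_L + Z_0) = (58 + j118)/(208 + j118)
|Γ| = 131/239 = 0.55
VSWR = (1 + |Γ|)/(1 − |Γ|) = 1.55/0.45

VSWR ≈ 3.44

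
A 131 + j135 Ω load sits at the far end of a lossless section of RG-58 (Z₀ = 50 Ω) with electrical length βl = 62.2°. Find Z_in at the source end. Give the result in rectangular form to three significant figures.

tan(βl) = tan(62.2°) = 1.9
Z_in = Z_0·(Z_L + jZ_0·tanβl)/(Z_0 + jZ_L·tanβl)
     = 50·(131 + j230)/(-206 + j248)

Z_in ≈ 14.5 − j38.3 Ω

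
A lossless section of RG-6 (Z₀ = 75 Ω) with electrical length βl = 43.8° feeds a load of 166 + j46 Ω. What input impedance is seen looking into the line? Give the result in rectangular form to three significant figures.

tan(βl) = tan(43.8°) = 0.959
Z_in = Z_0·(Z_L + jZ_0·tanβl)/(Z_0 + jZ_L·tanβl)
     = 75·(166 + j118)/(30.9 + j159)

Z_in ≈ 68.2 − j65 Ω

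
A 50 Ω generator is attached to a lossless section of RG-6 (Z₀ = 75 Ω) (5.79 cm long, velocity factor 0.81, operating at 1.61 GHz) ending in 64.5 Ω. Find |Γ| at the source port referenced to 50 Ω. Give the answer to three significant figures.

λ = v/f = 0.81·c / 1.61 GHz = 0.151 m
βl = 2π·l/λ = 2π × 0.384 = 138°
tan(βl) = -0.897
Z_in = Z_0·(Z_L + jZ_0·tanβl)/(Z_0 + jZ_L·tanβl) = 73 − j11 Ω
Γ_s = (Z_in − Z_s)/(Z_in + Z_s) = (23 − j11)/(123 − j11), |Γ_s| = 0.206

|Γ| ≈ 0.206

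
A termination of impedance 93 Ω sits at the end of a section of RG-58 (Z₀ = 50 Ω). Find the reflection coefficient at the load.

Γ = (Z_L − Z_0)/(Z_L + Z_0) = (93 − 50)/(93 + 50) = 43/143

Γ = 0.301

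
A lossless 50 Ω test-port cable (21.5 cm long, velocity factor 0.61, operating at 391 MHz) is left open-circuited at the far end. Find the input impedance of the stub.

Z_in ≈ +j192 Ω

λ = v/f = 0.61·c / 391 MHz = 0.468 m
βl = 2π·l/λ = 2π × 0.459 = 165°
tan(βl) = -0.261
For an open-circuited stub, Z_in = −jZ_0·cot(βl) = −jZ_0/tan(βl)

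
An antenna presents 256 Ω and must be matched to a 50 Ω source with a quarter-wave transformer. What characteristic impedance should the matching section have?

Z_qwt = √(Z_0·R_L) = √(50 × 256) = √12800

Z_qwt ≈ 113 Ω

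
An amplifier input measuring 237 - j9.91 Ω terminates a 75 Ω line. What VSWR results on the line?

Γ = (Z_L − Z_0)/(Z_L + Z_0) = (162 − j9.91)/(312 − j9.91)
|Γ| = 162/312 = 0.52
VSWR = (1 + |Γ|)/(1 − |Γ|) = 1.52/0.48

VSWR ≈ 3.17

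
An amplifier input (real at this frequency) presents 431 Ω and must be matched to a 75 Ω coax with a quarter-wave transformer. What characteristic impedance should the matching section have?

Z_qwt ≈ 180 Ω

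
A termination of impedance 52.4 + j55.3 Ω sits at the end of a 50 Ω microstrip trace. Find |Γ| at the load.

|Γ| ≈ 0.476

Γ = (Z_L − Z_0)/(Z_L + Z_0) = (2.4 + j55.3)/(102.4 + j55.3)
|Γ| = 55.4/116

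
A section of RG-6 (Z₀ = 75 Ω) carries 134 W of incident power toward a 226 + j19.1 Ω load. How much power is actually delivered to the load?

P_delivered ≈ 99.9 W

|Γ| = |(151 + j19.1)/(301 + j19.1)| = 0.505
|Γ|² = 0.255
P_refl = |Γ|²·P_inc = 34.1 W, P_del = (1 − |Γ|²)·P_inc = 99.9 W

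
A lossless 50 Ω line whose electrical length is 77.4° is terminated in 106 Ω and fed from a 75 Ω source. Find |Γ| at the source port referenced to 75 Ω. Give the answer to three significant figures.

tan(βl) = 4.47
Z_in = Z_0·(Z_L + jZ_0·tanβl)/(Z_0 + jZ_L·tanβl) = 24.5 − j8.59 Ω
Γ_s = (Z_in − Z_s)/(Z_in + Z_s) = (-50.5 − j8.59)/(99.5 − j8.59), |Γ_s| = 0.513

|Γ| ≈ 0.513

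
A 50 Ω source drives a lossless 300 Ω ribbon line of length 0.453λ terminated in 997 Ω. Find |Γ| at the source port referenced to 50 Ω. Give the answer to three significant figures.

βl = 2π × 0.453 = 163°
tan(βl) = -0.304
Z_in = Z_0·(Z_L + jZ_0·tanβl)/(Z_0 + jZ_L·tanβl) = 539 + j453 Ω
Γ_s = (Z_in − Z_s)/(Z_in + Z_s) = (489 + j453)/(589 + j453), |Γ_s| = 0.897

|Γ| ≈ 0.897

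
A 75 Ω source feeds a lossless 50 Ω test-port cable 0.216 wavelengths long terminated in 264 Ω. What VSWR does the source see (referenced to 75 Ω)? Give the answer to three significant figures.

VSWR ≈ 7.73

βl = 2π × 0.216 = 77.8°
tan(βl) = 4.61
Z_in = Z_0·(Z_L + jZ_0·tanβl)/(Z_0 + jZ_L·tanβl) = 9.9 − j10.4 Ω
Γ_s = (Z_in − Z_s)/(Z_in + Z_s) = (-65.1 − j10.4)/(84.9 − j10.4), |Γ_s| = 0.771
VSWR = (1 + |Γ_s|)/(1 − |Γ_s|)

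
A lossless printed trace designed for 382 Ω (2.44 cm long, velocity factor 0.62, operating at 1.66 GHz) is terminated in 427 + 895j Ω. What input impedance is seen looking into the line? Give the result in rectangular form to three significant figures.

λ = v/f = 0.62·c / 1.66 GHz = 0.112 m
βl = 2π·l/λ = 2π × 0.218 = 78.4°
tan(βl) = tan(78.4°) = 4.87
Z_in = Z_0·(Z_L + jZ_0·tanβl)/(Z_0 + jZ_L·tanβl)
     = 382·(427 + j2760)/(-3980 + j2080)

Z_in ≈ 76.5 − j225 Ω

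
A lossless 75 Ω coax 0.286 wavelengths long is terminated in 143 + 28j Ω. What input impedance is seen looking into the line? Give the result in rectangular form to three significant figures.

βl = 2π × 0.286 = 103°
tan(βl) = tan(103°) = -4.35
Z_in = Z_0·(Z_L + jZ_0·tanβl)/(Z_0 + jZ_L·tanβl)
     = 75·(143 − j298)/(197 − j621)

Z_in ≈ 37.6 + j5.34 Ω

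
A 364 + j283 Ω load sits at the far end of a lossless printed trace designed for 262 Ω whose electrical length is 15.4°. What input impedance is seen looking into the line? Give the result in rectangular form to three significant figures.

tan(βl) = tan(15.4°) = 0.275
Z_in = Z_0·(Z_L + jZ_0·tanβl)/(Z_0 + jZ_L·tanβl)
     = 262·(364 + j355)/(184 + j100)

Z_in ≈ 612 + j172 Ω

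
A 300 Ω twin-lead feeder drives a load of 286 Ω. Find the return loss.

RL ≈ 32.4 dB

Γ = (286 − 300)/(286 + 300) = -0.0239
RL = −20·log₁₀|Γ| = −20·log₁₀(0.0239)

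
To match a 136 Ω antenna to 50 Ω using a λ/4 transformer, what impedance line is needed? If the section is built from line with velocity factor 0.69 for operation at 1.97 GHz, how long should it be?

Z_qwt ≈ 82.5 Ω; length ≈ 2.63 cm

Z_qwt = √(Z_0·R_L) = √(50 × 136) = √6800
λ = 0.69·c/f = 0.105 m, so l = λ/4 = 0.0263 m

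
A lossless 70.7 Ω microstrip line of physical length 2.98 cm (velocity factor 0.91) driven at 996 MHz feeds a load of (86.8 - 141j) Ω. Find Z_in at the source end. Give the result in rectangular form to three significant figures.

Z_in ≈ 18.3 − j38.8 Ω

λ = v/f = 0.91·c / 996 MHz = 0.274 m
βl = 2π·l/λ = 2π × 0.109 = 39.1°
tan(βl) = tan(39.1°) = 0.814
Z_in = Z_0·(Z_L + jZ_0·tanβl)/(Z_0 + jZ_L·tanβl)
     = 70.7·(86.8 − j83.5)/(185 + j70.6)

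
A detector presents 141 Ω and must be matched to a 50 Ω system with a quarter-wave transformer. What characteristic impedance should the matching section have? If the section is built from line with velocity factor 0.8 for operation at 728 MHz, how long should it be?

Z_qwt ≈ 84 Ω; length ≈ 8.24 cm

Z_qwt = √(Z_0·R_L) = √(50 × 141) = √7050
λ = 0.8·c/f = 0.33 m, so l = λ/4 = 0.0824 m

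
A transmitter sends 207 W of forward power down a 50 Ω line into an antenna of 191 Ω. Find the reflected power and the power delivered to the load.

Γ = (191 − 50)/(191 + 50) = 0.585
|Γ|² = 0.342
P_refl = |Γ|²·P_inc = 70.9 W, P_del = (1 − |Γ|²)·P_inc = 136 W

P_reflected ≈ 70.9 W; P_delivered ≈ 136 W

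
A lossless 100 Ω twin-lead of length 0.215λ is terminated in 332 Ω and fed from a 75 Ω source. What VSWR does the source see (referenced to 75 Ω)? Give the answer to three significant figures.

βl = 2π × 0.215 = 77.4°
tan(βl) = 4.47
Z_in = Z_0·(Z_L + jZ_0·tanβl)/(Z_0 + jZ_L·tanβl) = 31.5 − j20.2 Ω
Γ_s = (Z_in − Z_s)/(Z_in + Z_s) = (-43.5 − j20.2)/(106 − j20.2), |Γ_s| = 0.443
VSWR = (1 + |Γ_s|)/(1 − |Γ_s|)

VSWR ≈ 2.59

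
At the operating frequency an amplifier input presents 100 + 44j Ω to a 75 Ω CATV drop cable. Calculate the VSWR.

Γ = (Z_L − Z_0)/(Z_L + Z_0) = (25 + j44)/(175 + j44)
|Γ| = 50.6/180 = 0.28
VSWR = (1 + |Γ|)/(1 − |Γ|) = 1.28/0.72

VSWR ≈ 1.78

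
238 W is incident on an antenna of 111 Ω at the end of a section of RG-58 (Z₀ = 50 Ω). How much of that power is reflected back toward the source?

Γ = (111 − 50)/(111 + 50) = 0.379
|Γ|² = 0.144
P_refl = |Γ|²·P_inc = 34.2 W, P_del = (1 − |Γ|²)·P_inc = 204 W

P_reflected ≈ 34.2 W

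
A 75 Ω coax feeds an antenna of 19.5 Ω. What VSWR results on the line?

VSWR ≈ 3.85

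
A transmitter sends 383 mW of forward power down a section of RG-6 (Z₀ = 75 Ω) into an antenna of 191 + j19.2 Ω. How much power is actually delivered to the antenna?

P_delivered ≈ 309 mW

|Γ| = |(116 + j19.2)/(266 + j19.2)| = 0.441
|Γ|² = 0.194
P_refl = |Γ|²·P_inc = 74.4 mW, P_del = (1 − |Γ|²)·P_inc = 309 mW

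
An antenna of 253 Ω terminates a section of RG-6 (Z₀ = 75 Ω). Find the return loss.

RL ≈ 5.31 dB

Γ = (253 − 75)/(253 + 75) = 0.543
RL = −20·log₁₀|Γ| = −20·log₁₀(0.543)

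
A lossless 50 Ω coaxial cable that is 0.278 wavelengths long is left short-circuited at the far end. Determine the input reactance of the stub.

βl = 2π × 0.278 = 100°
tan(βl) = -5.63
For a short-circuited stub, Z_in = jZ_0·tan(βl)

X_in ≈ -281 Ω (capacitive)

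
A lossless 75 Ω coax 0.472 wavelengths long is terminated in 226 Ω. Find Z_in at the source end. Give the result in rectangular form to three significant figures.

βl = 2π × 0.472 = 170°
tan(βl) = tan(170°) = -0.178
Z_in = Z_0·(Z_L + jZ_0·tanβl)/(Z_0 + jZ_L·tanβl)
     = 75·(226 − j13.3)/(75 − j40.2)

Z_in ≈ 181 + j83.7 Ω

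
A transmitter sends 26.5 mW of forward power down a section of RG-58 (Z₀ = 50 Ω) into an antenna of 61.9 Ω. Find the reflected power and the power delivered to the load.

P_reflected ≈ 0.3 mW; P_delivered ≈ 26.2 mW

Γ = (61.9 − 50)/(61.9 + 50) = 0.106
|Γ|² = 0.0113
P_refl = |Γ|²·P_inc = 0.3 mW, P_del = (1 − |Γ|²)·P_inc = 26.2 mW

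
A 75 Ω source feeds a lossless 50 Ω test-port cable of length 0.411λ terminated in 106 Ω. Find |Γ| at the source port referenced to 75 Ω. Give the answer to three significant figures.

|Γ| ≈ 0.336

βl = 2π × 0.411 = 148°
tan(βl) = -0.626
Z_in = Z_0·(Z_L + jZ_0·tanβl)/(Z_0 + jZ_L·tanβl) = 53.4 + j39.6 Ω
Γ_s = (Z_in − Z_s)/(Z_in + Z_s) = (-21.6 + j39.6)/(128 + j39.6), |Γ_s| = 0.336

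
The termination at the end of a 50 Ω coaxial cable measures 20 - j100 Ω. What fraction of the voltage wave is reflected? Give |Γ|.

|Γ| ≈ 0.855

Γ = (Z_L − Z_0)/(Z_L + Z_0) = (-30 − j100)/(70 − j100)
|Γ| = 104/122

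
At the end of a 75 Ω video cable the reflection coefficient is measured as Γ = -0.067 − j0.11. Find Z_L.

Z_L ≈ 64.1 − j14.3 Ω

Z_L = Z_0·(1 + Γ)/(1 − Γ) = 75·(0.933 − j0.11)/(1.07 + j0.11)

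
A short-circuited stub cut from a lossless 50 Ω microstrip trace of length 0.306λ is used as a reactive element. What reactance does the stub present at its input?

βl = 2π × 0.306 = 110°
tan(βl) = -2.72
For a short-circuited stub, Z_in = jZ_0·tan(βl)

X_in ≈ -136 Ω (capacitive)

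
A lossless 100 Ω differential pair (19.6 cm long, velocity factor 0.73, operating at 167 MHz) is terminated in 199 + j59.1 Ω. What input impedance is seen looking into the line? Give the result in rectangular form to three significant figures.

λ = v/f = 0.73·c / 167 MHz = 1.31 m
βl = 2π·l/λ = 2π × 0.149 = 53.8°
tan(βl) = tan(53.8°) = 1.37
Z_in = Z_0·(Z_L + jZ_0·tanβl)/(Z_0 + jZ_L·tanβl)
     = 100·(199 + j196)/(19.2 + j272)

Z_in ≈ 76.8 − j67.7 Ω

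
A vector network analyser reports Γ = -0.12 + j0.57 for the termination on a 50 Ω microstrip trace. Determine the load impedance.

Z_L ≈ 20.9 + j36.1 Ω

Z_L = Z_0·(1 + Γ)/(1 − Γ) = 50·(0.88 + j0.57)/(1.12 − j0.57)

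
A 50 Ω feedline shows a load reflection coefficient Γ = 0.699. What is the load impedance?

Z_L = Z_0·(1 + Γ)/(1 − Γ) = 50·(1.7)/(0.301)

Z_L ≈ 282 Ω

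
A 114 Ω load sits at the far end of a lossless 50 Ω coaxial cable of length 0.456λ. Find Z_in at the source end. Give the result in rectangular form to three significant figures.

Z_in ≈ 86.8 + j42 Ω

βl = 2π × 0.456 = 164°
tan(βl) = tan(164°) = -0.284
Z_in = Z_0·(Z_L + jZ_0·tanβl)/(Z_0 + jZ_L·tanβl)
     = 50·(114 − j14.2)/(50 − j32.3)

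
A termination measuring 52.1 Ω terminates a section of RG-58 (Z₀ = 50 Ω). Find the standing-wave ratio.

VSWR ≈ 1.04

For a purely resistive load, VSWR = R_L/Z_0 or Z_0/R_L (whichever > 1) = 52.1/50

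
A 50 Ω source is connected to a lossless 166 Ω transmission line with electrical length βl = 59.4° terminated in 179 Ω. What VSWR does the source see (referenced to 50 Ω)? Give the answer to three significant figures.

tan(βl) = 1.69
Z_in = Z_0·(Z_L + jZ_0·tanβl)/(Z_0 + jZ_L·tanβl) = 160 − j10.6 Ω
Γ_s = (Z_in − Z_s)/(Z_in + Z_s) = (110 − j10.6)/(210 − j10.6), |Γ_s| = 0.525
VSWR = (1 + |Γ_s|)/(1 − |Γ_s|)

VSWR ≈ 3.21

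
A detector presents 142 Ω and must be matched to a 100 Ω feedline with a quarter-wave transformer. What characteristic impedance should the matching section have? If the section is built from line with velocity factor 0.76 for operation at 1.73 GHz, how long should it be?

Z_qwt ≈ 119 Ω; length ≈ 3.29 cm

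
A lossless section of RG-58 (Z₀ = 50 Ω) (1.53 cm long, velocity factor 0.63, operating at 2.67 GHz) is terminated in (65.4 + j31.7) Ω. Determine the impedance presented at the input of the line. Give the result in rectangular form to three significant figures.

Z_in ≈ 36.3 − j22.4 Ω

λ = v/f = 0.63·c / 2.67 GHz = 0.0708 m
βl = 2π·l/λ = 2π × 0.216 = 77.8°
tan(βl) = tan(77.8°) = 4.63
Z_in = Z_0·(Z_L + jZ_0·tanβl)/(Z_0 + jZ_L·tanβl)
     = 50·(65.4 + j263)/(-96.8 + j303)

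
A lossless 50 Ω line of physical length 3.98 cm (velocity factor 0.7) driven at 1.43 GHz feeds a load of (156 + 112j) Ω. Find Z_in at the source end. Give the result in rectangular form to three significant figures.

Z_in ≈ 10.3 − j1.22 Ω

λ = v/f = 0.7·c / 1.43 GHz = 0.147 m
βl = 2π·l/λ = 2π × 0.271 = 97.6°
tan(βl) = tan(97.6°) = -7.53
Z_in = Z_0·(Z_L + jZ_0·tanβl)/(Z_0 + jZ_L·tanβl)
     = 50·(156 − j264)/(893 − j1170)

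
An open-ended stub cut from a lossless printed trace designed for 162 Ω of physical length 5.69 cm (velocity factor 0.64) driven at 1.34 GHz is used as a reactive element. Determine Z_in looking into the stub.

Z_in ≈ +j215 Ω

λ = v/f = 0.64·c / 1.34 GHz = 0.143 m
βl = 2π·l/λ = 2π × 0.397 = 143°
tan(βl) = -0.755
For an open-ended stub, Z_in = −jZ_0·cot(βl) = −jZ_0/tan(βl)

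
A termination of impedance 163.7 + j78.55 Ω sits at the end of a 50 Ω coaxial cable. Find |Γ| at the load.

|Γ| ≈ 0.607

Γ = (Z_L − Z_0)/(Z_L + Z_0) = (113.7 + j78.55)/(213.7 + j78.55)
|Γ| = 138/228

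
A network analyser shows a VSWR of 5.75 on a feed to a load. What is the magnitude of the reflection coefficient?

|Γ| ≈ 0.704

|Γ| = (S − 1)/(S + 1) = (5.75 − 1)/(5.75 + 1) = 4.75/6.75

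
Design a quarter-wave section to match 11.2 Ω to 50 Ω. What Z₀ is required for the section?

Z_qwt = √(Z_0·R_L) = √(50 × 11.2) = √560

Z_qwt ≈ 23.7 Ω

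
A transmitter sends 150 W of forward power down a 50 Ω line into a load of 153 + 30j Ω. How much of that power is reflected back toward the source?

P_reflected ≈ 41 W

|Γ| = |(103 + j30)/(203 + j30)| = 0.523
|Γ|² = 0.273
P_refl = |Γ|²·P_inc = 41 W, P_del = (1 − |Γ|²)·P_inc = 109 W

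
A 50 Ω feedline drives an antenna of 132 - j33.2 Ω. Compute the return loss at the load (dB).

Γ = (82 − j33.2)/(182 − j33.2), |Γ| = 0.478
RL = −20·log₁₀|Γ| = −20·log₁₀(0.478)

RL ≈ 6.41 dB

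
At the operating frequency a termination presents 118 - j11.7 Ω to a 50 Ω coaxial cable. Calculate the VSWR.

VSWR ≈ 2.39

Γ = (Z_L − Z_0)/(Z_L + Z_0) = (68 − j11.7)/(168 − j11.7)
|Γ| = 69/168 = 0.41
VSWR = (1 + |Γ|)/(1 − |Γ|) = 1.41/0.59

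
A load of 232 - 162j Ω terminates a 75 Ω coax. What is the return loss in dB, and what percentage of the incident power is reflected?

Γ = (157 − j162)/(307 − j162), |Γ| = 0.65
RL = −20·log₁₀(0.65) = 3.74 dB
P_refl/P_inc = |Γ|² = 0.422

RL ≈ 3.74 dB; 42.2% of incident power reflected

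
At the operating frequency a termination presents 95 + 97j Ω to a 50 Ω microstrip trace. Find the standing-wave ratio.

VSWR ≈ 4.17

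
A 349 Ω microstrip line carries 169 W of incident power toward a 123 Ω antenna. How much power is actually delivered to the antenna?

Γ = (123 − 349)/(123 + 349) = -0.479
|Γ|² = 0.229
P_refl = |Γ|²·P_inc = 38.7 W, P_del = (1 − |Γ|²)·P_inc = 130 W

P_delivered ≈ 130 W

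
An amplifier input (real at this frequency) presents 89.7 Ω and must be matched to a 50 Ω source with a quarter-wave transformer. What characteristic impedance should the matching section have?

Z_qwt = √(Z_0·R_L) = √(50 × 89.7) = √4485

Z_qwt ≈ 67 Ω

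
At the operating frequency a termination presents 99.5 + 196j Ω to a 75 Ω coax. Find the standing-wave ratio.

VSWR ≈ 7.09

Γ = (Z_L − Z_0)/(Z_L + Z_0) = (24.5 + j196)/(174.5 + j196)
|Γ| = 198/262 = 0.753
VSWR = (1 + |Γ|)/(1 − |Γ|) = 1.75/0.247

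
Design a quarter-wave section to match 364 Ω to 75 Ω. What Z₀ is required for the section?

Z_qwt = √(Z_0·R_L) = √(75 × 364) = √27300

Z_qwt ≈ 165 Ω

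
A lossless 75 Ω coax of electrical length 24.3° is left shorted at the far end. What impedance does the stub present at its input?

Z_in ≈ +j33.9 Ω

tan(βl) = 0.452
For a shorted stub, Z_in = jZ_0·tan(βl)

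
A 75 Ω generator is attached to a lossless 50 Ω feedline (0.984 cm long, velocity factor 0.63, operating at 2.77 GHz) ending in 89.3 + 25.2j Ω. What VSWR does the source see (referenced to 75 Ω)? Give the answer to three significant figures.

VSWR ≈ 2.14

λ = v/f = 0.63·c / 2.77 GHz = 0.0682 m
βl = 2π·l/λ = 2π × 0.144 = 51.9°
tan(βl) = 1.28
Z_in = Z_0·(Z_L + jZ_0·tanβl)/(Z_0 + jZ_L·tanβl) = 44.1 − j32.3 Ω
Γ_s = (Z_in − Z_s)/(Z_in + Z_s) = (-30.9 − j32.3)/(119 − j32.3), |Γ_s| = 0.362
VSWR = (1 + |Γ_s|)/(1 − |Γ_s|)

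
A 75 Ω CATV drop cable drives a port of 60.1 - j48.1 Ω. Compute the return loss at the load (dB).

RL ≈ 9.09 dB

Γ = (-14.9 − j48.1)/(135.1 − j48.1), |Γ| = 0.351
RL = −20·log₁₀|Γ| = −20·log₁₀(0.351)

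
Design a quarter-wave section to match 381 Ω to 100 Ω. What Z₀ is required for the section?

Z_qwt = √(Z_0·R_L) = √(100 × 381) = √38100

Z_qwt ≈ 195 Ω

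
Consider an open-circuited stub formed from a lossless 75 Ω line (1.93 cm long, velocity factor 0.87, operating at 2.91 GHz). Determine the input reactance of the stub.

X_in ≈ -16.7 Ω (capacitive)

λ = v/f = 0.87·c / 2.91 GHz = 0.0897 m
βl = 2π·l/λ = 2π × 0.215 = 77.5°
tan(βl) = 4.5
For an open-circuited stub, Z_in = −jZ_0·cot(βl) = −jZ_0/tan(βl)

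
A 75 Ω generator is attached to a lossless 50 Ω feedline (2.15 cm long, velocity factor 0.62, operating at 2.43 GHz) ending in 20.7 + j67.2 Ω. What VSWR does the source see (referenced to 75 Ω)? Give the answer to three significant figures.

λ = v/f = 0.62·c / 2.43 GHz = 0.0765 m
βl = 2π·l/λ = 2π × 0.281 = 101°
tan(βl) = -5.09
Z_in = Z_0·(Z_L + jZ_0·tanβl)/(Z_0 + jZ_L·tanβl) = 8.45 − j21.6 Ω
Γ_s = (Z_in − Z_s)/(Z_in + Z_s) = (-66.6 − j21.6)/(83.4 − j21.6), |Γ_s| = 0.812
VSWR = (1 + |Γ_s|)/(1 − |Γ_s|)

VSWR ≈ 9.62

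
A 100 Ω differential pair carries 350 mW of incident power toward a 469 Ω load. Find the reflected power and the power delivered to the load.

Γ = (469 − 100)/(469 + 100) = 0.649
|Γ|² = 0.421
P_refl = |Γ|²·P_inc = 147 mW, P_del = (1 − |Γ|²)·P_inc = 203 mW

P_reflected ≈ 147 mW; P_delivered ≈ 203 mW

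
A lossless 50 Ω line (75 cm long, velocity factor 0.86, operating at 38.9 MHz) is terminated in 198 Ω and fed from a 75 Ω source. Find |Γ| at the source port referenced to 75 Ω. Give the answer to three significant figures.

λ = v/f = 0.86·c / 38.9 MHz = 6.63 m
βl = 2π·l/λ = 2π × 0.113 = 40.7°
tan(βl) = 0.86
Z_in = Z_0·(Z_L + jZ_0·tanβl)/(Z_0 + jZ_L·tanβl) = 27.3 − j50.1 Ω
Γ_s = (Z_in − Z_s)/(Z_in + Z_s) = (-47.7 − j50.1)/(102 − j50.1), |Γ_s| = 0.607

|Γ| ≈ 0.607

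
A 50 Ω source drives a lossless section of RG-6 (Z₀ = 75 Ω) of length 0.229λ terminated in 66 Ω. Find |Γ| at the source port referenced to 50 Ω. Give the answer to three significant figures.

βl = 2π × 0.229 = 82.4°
tan(βl) = 7.53
Z_in = Z_0·(Z_L + jZ_0·tanβl)/(Z_0 + jZ_L·tanβl) = 84.8 + j2.84 Ω
Γ_s = (Z_in − Z_s)/(Z_in + Z_s) = (34.8 + j2.84)/(135 + j2.84), |Γ_s| = 0.259

|Γ| ≈ 0.259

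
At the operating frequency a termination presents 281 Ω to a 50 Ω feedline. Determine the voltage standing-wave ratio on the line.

VSWR ≈ 5.62

Γ = (281 − 50)/(281 + 50) = 0.698
VSWR = (1 + 0.698)/(1 − 0.698)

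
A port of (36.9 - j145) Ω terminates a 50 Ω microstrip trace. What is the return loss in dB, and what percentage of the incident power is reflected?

Γ = (-13.1 − j145)/(86.9 − j145), |Γ| = 0.861
RL = −20·log₁₀(0.861) = 1.3 dB
P_refl/P_inc = |Γ|² = 0.742

RL ≈ 1.3 dB; 74.2% of incident power reflected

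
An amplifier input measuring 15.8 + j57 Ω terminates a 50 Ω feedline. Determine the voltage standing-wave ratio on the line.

Γ = (Z_L − Z_0)/(Z_L + Z_0) = (-34.2 + j57)/(65.8 + j57)
|Γ| = 66.5/87.1 = 0.764
VSWR = (1 + |Γ|)/(1 − |Γ|) = 1.76/0.236

VSWR ≈ 7.46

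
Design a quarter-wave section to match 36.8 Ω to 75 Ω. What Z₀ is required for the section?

Z_qwt = √(Z_0·R_L) = √(75 × 36.8) = √2760

Z_qwt ≈ 52.5 Ω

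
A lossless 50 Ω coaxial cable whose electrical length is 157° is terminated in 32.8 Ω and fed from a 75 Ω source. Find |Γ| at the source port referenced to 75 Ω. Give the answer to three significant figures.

|Γ| ≈ 0.365

tan(βl) = -0.424
Z_in = Z_0·(Z_L + jZ_0·tanβl)/(Z_0 + jZ_L·tanβl) = 35.9 − j11.2 Ω
Γ_s = (Z_in − Z_s)/(Z_in + Z_s) = (-39.1 − j11.2)/(111 − j11.2), |Γ_s| = 0.365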